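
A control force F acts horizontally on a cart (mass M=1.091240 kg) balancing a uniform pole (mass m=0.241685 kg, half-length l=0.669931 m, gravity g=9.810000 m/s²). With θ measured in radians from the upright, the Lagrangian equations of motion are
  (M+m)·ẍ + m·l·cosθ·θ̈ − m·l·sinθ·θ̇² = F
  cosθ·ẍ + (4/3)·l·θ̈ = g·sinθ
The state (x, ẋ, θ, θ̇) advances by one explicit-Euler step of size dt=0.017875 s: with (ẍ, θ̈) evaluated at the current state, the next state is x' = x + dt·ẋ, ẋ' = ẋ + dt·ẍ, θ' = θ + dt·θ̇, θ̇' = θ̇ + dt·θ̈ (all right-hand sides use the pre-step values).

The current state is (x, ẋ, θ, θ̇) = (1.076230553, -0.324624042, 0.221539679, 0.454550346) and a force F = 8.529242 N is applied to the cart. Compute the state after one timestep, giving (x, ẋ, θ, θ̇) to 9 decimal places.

sinθ=0.219731933, cosθ=0.975560289
temp = (F + m·l·θ̇²·sinθ)/(M+m) = (8.529242 + 0.007350839)/1.332925 = 6.404405979
θ̈ = (g·sinθ − cosθ·temp)/(l·(4/3 − m·cos²θ/(M+m))) = -5.262513663
ẍ = temp − m·l·θ̈·cosθ/(M+m) = 7.028027951
Euler: x'=1.076230553+0.017875·-0.324624042=1.070427898, ẋ'=-0.324624042+0.017875·7.028027951=-0.198998042
       θ'=0.221539679+0.017875·0.454550346=0.229664766, θ̇'=0.454550346+0.017875·-5.262513663=0.360482914

(1.070427898, -0.198998042, 0.229664766, 0.360482914)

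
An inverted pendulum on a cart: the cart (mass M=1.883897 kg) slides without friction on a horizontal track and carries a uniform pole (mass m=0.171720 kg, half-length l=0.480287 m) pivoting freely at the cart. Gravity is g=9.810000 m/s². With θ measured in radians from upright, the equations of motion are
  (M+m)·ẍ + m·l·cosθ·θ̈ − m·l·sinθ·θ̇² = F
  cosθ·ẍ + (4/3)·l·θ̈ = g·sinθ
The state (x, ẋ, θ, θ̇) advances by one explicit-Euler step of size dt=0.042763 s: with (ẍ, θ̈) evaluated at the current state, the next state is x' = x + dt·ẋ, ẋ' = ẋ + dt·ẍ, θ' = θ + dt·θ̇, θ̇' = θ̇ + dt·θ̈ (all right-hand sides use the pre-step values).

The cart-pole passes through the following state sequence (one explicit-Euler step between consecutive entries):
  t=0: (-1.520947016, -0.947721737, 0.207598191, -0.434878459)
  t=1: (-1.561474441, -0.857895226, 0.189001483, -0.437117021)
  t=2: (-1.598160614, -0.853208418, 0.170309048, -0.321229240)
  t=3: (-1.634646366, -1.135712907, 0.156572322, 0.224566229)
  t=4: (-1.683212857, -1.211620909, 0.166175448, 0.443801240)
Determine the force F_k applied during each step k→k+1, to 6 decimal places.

F_0 = 4.310520 N
F_1 = 0.441861 N
F_2 = -12.544011 N
F_3 = -3.231890 N

step 0→1:
  ẍ = (ẋ'−ẋ)/dt = (-0.857895226−-0.947721737)/0.042763 = 2.100566
  θ̈ = (θ̇'−θ̇)/dt = (-0.437117021−-0.434878459)/0.042763 = -0.052348
  sinθ=0.206110, cosθ=0.978529
  F = (M+m)·ẍ + m·l·cosθ·θ̈ − m·l·sinθ·θ̇² = 4.317960 + -0.004225 − 0.003215 = 4.310520
step 1→2:
  ẍ = (ẋ'−ẋ)/dt = (-0.853208418−-0.857895226)/0.042763 = 0.109600
  θ̈ = (θ̇'−θ̇)/dt = (-0.321229240−-0.437117021)/0.042763 = 2.710001
  sinθ=0.187878, cosθ=0.982192
  F = (M+m)·ẍ + m·l·cosθ·θ̈ − m·l·sinθ·θ̇² = 0.225295 + 0.219527 − 0.002961 = 0.441861
step 2→3:
  ẍ = (ẋ'−ẋ)/dt = (-1.135712907−-0.853208418)/0.042763 = -6.606283
  θ̈ = (θ̇'−θ̇)/dt = (0.224566229−-0.321229240)/0.042763 = 12.763264
  sinθ=0.169487, cosθ=0.985532
  F = (M+m)·ẍ + m·l·cosθ·θ̈ − m·l·sinθ·θ̇² = -13.579988 + 1.037419 − 0.001442 = -12.544011
step 3→4:
  ẍ = (ẋ'−ẋ)/dt = (-1.211620909−-1.135712907)/0.042763 = -1.775086
  θ̈ = (θ̇'−θ̇)/dt = (0.443801240−0.224566229)/0.042763 = 5.126745
  sinθ=0.155933, cosθ=0.987768
  F = (M+m)·ẍ + m·l·cosθ·θ̈ − m·l·sinθ·θ̇² = -3.648897 + 0.417656 − 0.000649 = -3.231890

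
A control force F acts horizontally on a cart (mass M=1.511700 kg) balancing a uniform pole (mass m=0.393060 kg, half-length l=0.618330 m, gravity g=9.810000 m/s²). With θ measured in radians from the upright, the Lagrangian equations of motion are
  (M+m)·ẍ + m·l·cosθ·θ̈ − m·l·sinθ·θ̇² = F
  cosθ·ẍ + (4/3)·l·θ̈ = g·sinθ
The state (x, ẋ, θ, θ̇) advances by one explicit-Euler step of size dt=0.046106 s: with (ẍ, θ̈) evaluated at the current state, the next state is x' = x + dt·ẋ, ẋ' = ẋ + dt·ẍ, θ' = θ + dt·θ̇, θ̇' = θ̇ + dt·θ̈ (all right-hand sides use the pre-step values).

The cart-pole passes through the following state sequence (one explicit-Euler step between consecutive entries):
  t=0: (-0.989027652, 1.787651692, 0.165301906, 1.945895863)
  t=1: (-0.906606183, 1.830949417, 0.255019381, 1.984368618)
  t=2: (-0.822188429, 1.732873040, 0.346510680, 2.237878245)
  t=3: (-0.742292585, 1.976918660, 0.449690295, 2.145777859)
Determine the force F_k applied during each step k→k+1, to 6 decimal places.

step 0→1:
  ẍ = (ẋ'−ẋ)/dt = (1.830949417−1.787651692)/0.046106 = 0.939091
  θ̈ = (θ̇'−θ̇)/dt = (1.984368618−1.945895863)/0.046106 = 0.834441
  sinθ=0.164550, cosθ=0.986369
  F = (M+m)·ẍ + m·l·cosθ·θ̈ − m·l·sinθ·θ̇² = 1.788743 + 0.200039 − 0.151432 = 1.837350
step 1→2:
  ẍ = (ẋ'−ẋ)/dt = (1.732873040−1.830949417)/0.046106 = -2.127193
  θ̈ = (θ̇'−θ̇)/dt = (2.237878245−1.984368618)/0.046106 = 5.498409
  sinθ=0.252264, cosθ=0.967658
  F = (M+m)·ẍ + m·l·cosθ·θ̈ − m·l·sinθ·θ̇² = -4.051793 + 1.293118 − 0.241423 = -3.000098
step 2→3:
  ẍ = (ẋ'−ẋ)/dt = (1.976918660−1.732873040)/0.046106 = 5.293142
  θ̈ = (θ̇'−θ̇)/dt = (2.145777859−2.237878245)/0.046106 = -1.997579
  sinθ=0.339618, cosθ=0.940563
  F = (M+m)·ẍ + m·l·cosθ·θ̈ − m·l·sinθ·θ̇² = 10.082166 + -0.456637 − 0.413374 = 9.212155

F_0 = 1.837350 N
F_1 = -3.000098 N
F_2 = 9.212155 N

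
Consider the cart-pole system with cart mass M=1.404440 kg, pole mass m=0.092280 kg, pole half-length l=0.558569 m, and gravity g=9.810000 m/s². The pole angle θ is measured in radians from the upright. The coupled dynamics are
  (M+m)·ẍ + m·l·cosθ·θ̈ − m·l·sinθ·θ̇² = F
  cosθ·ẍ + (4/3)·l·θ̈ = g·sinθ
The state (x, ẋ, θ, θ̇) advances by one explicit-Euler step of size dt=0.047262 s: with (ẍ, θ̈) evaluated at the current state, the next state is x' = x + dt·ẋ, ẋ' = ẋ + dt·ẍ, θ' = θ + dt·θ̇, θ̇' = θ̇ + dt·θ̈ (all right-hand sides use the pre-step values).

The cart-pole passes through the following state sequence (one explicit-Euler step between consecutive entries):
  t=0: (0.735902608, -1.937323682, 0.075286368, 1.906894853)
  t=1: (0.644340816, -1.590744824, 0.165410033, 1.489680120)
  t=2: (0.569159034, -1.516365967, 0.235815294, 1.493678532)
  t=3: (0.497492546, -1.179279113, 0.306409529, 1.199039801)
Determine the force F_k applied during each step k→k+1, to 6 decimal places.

step 0→1:
  ẍ = (ẋ'−ẋ)/dt = (-1.590744824−-1.937323682)/0.047262 = 7.333140
  θ̈ = (θ̇'−θ̇)/dt = (1.489680120−1.906894853)/0.047262 = -8.827699
  sinθ=0.075215, cosθ=0.997167
  F = (M+m)·ẍ + m·l·cosθ·θ̈ − m·l·sinθ·θ̇² = 10.975657 + -0.453733 − 0.014098 = 10.507827
step 1→2:
  ẍ = (ẋ'−ẋ)/dt = (-1.516365967−-1.590744824)/0.047262 = 1.573756
  θ̈ = (θ̇'−θ̇)/dt = (1.493678532−1.489680120)/0.047262 = 0.084601
  sinθ=0.164657, cosθ=0.986351
  F = (M+m)·ẍ + m·l·cosθ·θ̈ − m·l·sinθ·θ̇² = 2.355472 + 0.004301 − 0.018834 = 2.340939
step 2→3:
  ẍ = (ẋ'−ẋ)/dt = (-1.179279113−-1.516365967)/0.047262 = 7.132302
  θ̈ = (θ̇'−θ̇)/dt = (1.199039801−1.493678532)/0.047262 = -6.234157
  sinθ=0.233636, cosθ=0.972324
  F = (M+m)·ẍ + m·l·cosθ·θ̈ − m·l·sinθ·θ̇² = 10.675059 + -0.312445 − 0.026868 = 10.335746

F_0 = 10.507827 N
F_1 = 2.340939 N
F_2 = 10.335746 N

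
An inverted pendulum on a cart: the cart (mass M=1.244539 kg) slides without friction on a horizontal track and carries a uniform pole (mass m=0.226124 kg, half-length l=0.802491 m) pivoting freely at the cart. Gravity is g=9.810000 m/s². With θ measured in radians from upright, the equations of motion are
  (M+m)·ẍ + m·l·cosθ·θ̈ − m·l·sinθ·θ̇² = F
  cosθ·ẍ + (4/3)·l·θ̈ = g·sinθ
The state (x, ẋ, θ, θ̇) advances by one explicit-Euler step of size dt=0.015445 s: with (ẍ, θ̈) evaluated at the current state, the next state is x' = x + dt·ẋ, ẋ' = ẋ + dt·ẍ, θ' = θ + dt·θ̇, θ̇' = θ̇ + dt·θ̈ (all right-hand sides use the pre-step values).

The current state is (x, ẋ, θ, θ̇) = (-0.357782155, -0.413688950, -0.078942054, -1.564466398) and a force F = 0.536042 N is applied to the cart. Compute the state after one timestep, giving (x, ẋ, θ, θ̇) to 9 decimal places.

(-0.364171581, -0.406194826, -0.103105238, -1.582615487)

sinθ=-0.078860087, cosθ=0.996885694
temp = (F + m·l·θ̇²·sinθ)/(M+m) = (0.536042 + -0.035024872)/1.470663 = 0.340674327
θ̈ = (g·sinθ − cosθ·temp)/(l·(4/3 − m·cos²θ/(M+m))) = -1.175078574
ẍ = temp − m·l·θ̈·cosθ/(M+m) = 0.485213623
Euler: x'=-0.357782155+0.015445·-0.413688950=-0.364171581, ẋ'=-0.413688950+0.015445·0.485213623=-0.406194826
       θ'=-0.078942054+0.015445·-1.564466398=-0.103105238, θ̇'=-1.564466398+0.015445·-1.175078574=-1.582615487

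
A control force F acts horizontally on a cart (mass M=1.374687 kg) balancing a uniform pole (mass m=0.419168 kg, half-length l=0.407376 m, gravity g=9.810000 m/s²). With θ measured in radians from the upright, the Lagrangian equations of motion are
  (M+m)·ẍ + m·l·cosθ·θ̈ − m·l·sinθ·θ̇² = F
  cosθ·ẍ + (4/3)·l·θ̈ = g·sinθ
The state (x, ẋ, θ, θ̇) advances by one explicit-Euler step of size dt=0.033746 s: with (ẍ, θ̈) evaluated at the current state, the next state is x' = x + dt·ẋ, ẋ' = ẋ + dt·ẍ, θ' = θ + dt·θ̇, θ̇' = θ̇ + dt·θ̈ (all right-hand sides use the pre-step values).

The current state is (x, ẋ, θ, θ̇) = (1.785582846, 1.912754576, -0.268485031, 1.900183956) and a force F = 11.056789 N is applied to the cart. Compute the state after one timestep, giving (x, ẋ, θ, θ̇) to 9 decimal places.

sinθ=-0.265271048, cosθ=0.964173880
temp = (F + m·l·θ̇²·sinθ)/(M+m) = (11.056789 + -0.163555332)/1.793855 = 6.072527416
θ̈ = (g·sinθ − cosθ·temp)/(l·(4/3 − m·cos²θ/(M+m))) = -18.600701243
ẍ = temp − m·l·θ̈·cosθ/(M+m) = 7.779713665
Euler: x'=1.785582846+0.033746·1.912754576=1.850130662, ẋ'=1.912754576+0.033746·7.779713665=2.175288793
       θ'=-0.268485031+0.033746·1.900183956=-0.204361423, θ̇'=1.900183956+0.033746·-18.600701243=1.272484692

(1.850130662, 2.175288793, -0.204361423, 1.272484692)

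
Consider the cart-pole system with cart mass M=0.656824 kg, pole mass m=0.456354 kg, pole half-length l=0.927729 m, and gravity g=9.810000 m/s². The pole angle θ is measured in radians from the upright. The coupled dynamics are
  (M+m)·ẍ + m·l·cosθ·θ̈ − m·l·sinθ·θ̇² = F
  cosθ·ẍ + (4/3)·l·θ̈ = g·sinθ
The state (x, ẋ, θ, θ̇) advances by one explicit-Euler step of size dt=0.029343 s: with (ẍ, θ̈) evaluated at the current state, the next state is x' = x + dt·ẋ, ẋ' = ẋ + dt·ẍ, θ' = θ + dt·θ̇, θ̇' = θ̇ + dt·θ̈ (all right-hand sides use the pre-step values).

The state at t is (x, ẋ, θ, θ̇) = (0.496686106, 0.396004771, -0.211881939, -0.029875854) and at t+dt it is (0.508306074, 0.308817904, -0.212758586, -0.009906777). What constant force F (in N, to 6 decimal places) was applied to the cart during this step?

F = -3.025828 N

ẍ = (ẋ'−ẋ)/dt = (0.308817904−0.396004771)/0.029343 = -2.971300
θ̈ = (θ̇'−θ̇)/dt = (-0.009906777−-0.029875854)/0.029343 = 0.680540
sinθ=-0.210300, cosθ=0.977637
F = (M+m)·ẍ + m·l·cosθ·θ̈ − m·l·sinθ·θ̇² = -3.307586 + 0.281679 − -0.000079 = -3.025828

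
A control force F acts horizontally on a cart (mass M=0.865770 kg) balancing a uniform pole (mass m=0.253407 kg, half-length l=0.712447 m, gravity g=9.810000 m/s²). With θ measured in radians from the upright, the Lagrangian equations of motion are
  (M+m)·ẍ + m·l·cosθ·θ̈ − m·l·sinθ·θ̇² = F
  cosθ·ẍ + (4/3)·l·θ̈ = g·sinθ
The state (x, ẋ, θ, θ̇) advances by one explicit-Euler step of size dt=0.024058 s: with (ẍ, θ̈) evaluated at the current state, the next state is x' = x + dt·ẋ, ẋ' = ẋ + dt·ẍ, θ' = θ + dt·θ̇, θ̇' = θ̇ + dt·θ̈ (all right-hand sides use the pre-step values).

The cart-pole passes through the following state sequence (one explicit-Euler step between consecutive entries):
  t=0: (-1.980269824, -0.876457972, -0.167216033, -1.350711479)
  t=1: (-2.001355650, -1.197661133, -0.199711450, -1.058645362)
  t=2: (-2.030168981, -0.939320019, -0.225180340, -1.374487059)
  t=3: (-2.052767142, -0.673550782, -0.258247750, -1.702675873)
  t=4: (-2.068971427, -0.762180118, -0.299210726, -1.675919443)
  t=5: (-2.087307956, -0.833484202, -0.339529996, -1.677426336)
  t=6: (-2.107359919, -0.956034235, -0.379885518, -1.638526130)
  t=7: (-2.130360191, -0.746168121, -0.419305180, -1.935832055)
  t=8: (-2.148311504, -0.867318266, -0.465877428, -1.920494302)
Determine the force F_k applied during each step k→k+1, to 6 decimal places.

step 0→1:
  ẍ = (ẋ'−ẋ)/dt = (-1.197661133−-0.876457972)/0.024058 = -13.351200
  θ̈ = (θ̇'−θ̇)/dt = (-1.058645362−-1.350711479)/0.024058 = 12.140083
  sinθ=-0.166438, cosθ=0.986052
  F = (M+m)·ẍ + m·l·cosθ·θ̈ − m·l·sinθ·θ̇² = -14.942356 + 2.161188 − -0.054821 = -12.726346
step 1→2:
  ẍ = (ẋ'−ẋ)/dt = (-0.939320019−-1.197661133)/0.024058 = 10.738262
  θ̈ = (θ̇'−θ̇)/dt = (-1.374487059−-1.058645362)/0.024058 = -13.128344
  sinθ=-0.198387, cosθ=0.980124
  F = (M+m)·ẍ + m·l·cosθ·θ̈ − m·l·sinθ·θ̇² = 12.018016 + -2.323069 − -0.040141 = 9.735088
step 2→3:
  ẍ = (ẋ'−ẋ)/dt = (-0.673550782−-0.939320019)/0.024058 = 11.047021
  θ̈ = (θ̇'−θ̇)/dt = (-1.702675873−-1.374487059)/0.024058 = -13.641567
  sinθ=-0.223282, cosθ=0.974754
  F = (M+m)·ẍ + m·l·cosθ·θ̈ − m·l·sinθ·θ̇² = 12.363572 + -2.400659 − -0.076156 = 10.039070
step 3→4:
  ẍ = (ẋ'−ẋ)/dt = (-0.762180118−-0.673550782)/0.024058 = -3.683986
  θ̈ = (θ̇'−θ̇)/dt = (-1.675919443−-1.702675873)/0.024058 = 1.112164
  sinθ=-0.255387, cosθ=0.966839
  F = (M+m)·ẍ + m·l·cosθ·θ̈ − m·l·sinθ·θ̇² = -4.123032 + 0.194131 − -0.133670 = -3.795232
step 4→5:
  ẍ = (ẋ'−ẋ)/dt = (-0.833484202−-0.762180118)/0.024058 = -2.963841
  θ̈ = (θ̇'−θ̇)/dt = (-1.677426336−-1.675919443)/0.024058 = -0.062636
  sinθ=-0.294766, cosθ=0.955569
  F = (M+m)·ẍ + m·l·cosθ·θ̈ − m·l·sinθ·θ̇² = -3.317063 + -0.010806 − -0.149470 = -3.178398
step 5→6:
  ẍ = (ẋ'−ẋ)/dt = (-0.956034235−-0.833484202)/0.024058 = -5.093941
  θ̈ = (θ̇'−θ̇)/dt = (-1.638526130−-1.677426336)/0.024058 = 1.616934
  sinθ=-0.333044, cosθ=0.942911
  F = (M+m)·ẍ + m·l·cosθ·θ̈ − m·l·sinθ·θ̇² = -5.701022 + 0.275254 − -0.169184 = -5.256583
step 6→7:
  ẍ = (ẋ'−ẋ)/dt = (-0.746168121−-0.956034235)/0.024058 = 8.723340
  θ̈ = (θ̇'−θ̇)/dt = (-1.935832055−-1.638526130)/0.024058 = -12.357882
  sinθ=-0.370814, cosθ=0.928707
  F = (M+m)·ẍ + m·l·cosθ·θ̈ − m·l·sinθ·θ̇² = 9.762962 + -2.072020 − -0.179736 = 7.870677
step 7→8:
  ẍ = (ẋ'−ẋ)/dt = (-0.867318266−-0.746168121)/0.024058 = -5.035753
  θ̈ = (θ̇'−θ̇)/dt = (-1.920494302−-1.935832055)/0.024058 = 0.637532
  sinθ=-0.407126, cosθ=0.913372
  F = (M+m)·ẍ + m·l·cosθ·θ̈ − m·l·sinθ·θ̇² = -5.635899 + 0.105129 − -0.275445 = -5.255325

F_0 = -12.726346 N
F_1 = 9.735088 N
F_2 = 10.039070 N
F_3 = -3.795232 N
F_4 = -3.178398 N
F_5 = -5.256583 N
F_6 = 7.870677 N
F_7 = -5.255325 N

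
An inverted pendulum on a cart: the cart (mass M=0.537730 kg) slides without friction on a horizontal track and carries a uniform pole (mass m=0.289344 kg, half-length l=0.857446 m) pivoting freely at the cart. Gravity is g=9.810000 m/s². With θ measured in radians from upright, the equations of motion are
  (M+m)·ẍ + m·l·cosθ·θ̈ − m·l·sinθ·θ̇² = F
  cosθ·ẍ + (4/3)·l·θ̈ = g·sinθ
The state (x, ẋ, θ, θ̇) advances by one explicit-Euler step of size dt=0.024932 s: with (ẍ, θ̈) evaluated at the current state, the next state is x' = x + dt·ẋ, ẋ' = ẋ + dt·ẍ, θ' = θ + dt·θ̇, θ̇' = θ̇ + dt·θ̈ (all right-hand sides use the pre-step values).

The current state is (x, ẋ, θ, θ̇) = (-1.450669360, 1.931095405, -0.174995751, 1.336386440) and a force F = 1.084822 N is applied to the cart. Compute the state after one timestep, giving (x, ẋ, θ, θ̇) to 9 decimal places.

sinθ=-0.174103953, cosθ=0.984727279
temp = (F + m·l·θ̇²·sinθ)/(M+m) = (1.084822 + -0.077142554)/0.827074 = 1.218366731
θ̈ = (g·sinθ − cosθ·temp)/(l·(4/3 − m·cos²θ/(M+m))) = -3.411275127
ẍ = temp − m·l·θ̈·cosθ/(M+m) = 2.226016496
Euler: x'=-1.450669360+0.024932·1.931095405=-1.402523289, ẋ'=1.931095405+0.024932·2.226016496=1.986594448
       θ'=-0.174995751+0.024932·1.336386440=-0.141676964, θ̇'=1.336386440+0.024932·-3.411275127=1.251336529

(-1.402523289, 1.986594448, -0.141676964, 1.251336529)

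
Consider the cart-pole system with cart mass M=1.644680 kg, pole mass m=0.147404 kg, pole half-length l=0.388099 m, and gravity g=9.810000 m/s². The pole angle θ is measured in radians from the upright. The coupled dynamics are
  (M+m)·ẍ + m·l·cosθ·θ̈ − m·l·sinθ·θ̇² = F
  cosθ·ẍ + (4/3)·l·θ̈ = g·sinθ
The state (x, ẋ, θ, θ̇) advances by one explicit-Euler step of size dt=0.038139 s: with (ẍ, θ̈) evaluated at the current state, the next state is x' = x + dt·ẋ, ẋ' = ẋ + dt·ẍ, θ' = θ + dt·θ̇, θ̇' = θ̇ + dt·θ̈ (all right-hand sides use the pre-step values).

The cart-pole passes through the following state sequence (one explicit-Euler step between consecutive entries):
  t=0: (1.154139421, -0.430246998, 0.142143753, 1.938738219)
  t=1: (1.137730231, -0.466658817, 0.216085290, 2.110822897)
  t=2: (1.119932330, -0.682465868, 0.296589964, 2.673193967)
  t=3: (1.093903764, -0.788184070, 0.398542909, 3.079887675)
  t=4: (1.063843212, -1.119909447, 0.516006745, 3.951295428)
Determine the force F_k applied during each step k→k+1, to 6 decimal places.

step 0→1:
  ẍ = (ẋ'−ẋ)/dt = (-0.466658817−-0.430246998)/0.038139 = -0.954714
  θ̈ = (θ̇'−θ̇)/dt = (2.110822897−1.938738219)/0.038139 = 4.512040
  sinθ=0.141666, cosθ=0.989915
  F = (M+m)·ẍ + m·l·cosθ·θ̈ − m·l·sinθ·θ̇² = -1.710927 + 0.255519 − 0.030462 = -1.485870
step 1→2:
  ẍ = (ẋ'−ẋ)/dt = (-0.682465868−-0.466658817)/0.038139 = -5.658435
  θ̈ = (θ̇'−θ̇)/dt = (2.673193967−2.110822897)/0.038139 = 14.745302
  sinθ=0.214408, cosθ=0.976744
  F = (M+m)·ẍ + m·l·cosθ·θ̈ − m·l·sinθ·θ̇² = -10.140391 + 0.823922 − 0.054651 = -9.371119
step 2→3:
  ẍ = (ẋ'−ẋ)/dt = (-0.788184070−-0.682465868)/0.038139 = -2.771919
  θ̈ = (θ̇'−θ̇)/dt = (3.079887675−2.673193967)/0.038139 = 10.663460
  sinθ=0.292261, cosθ=0.956339
  F = (M+m)·ẍ + m·l·cosθ·θ̈ − m·l·sinθ·θ̇² = -4.967511 + 0.583394 − 0.119477 = -4.503594
step 3→4:
  ẍ = (ẋ'−ẋ)/dt = (-1.119909447−-0.788184070)/0.038139 = -8.697800
  θ̈ = (θ̇'−θ̇)/dt = (3.951295428−3.079887675)/0.038139 = 22.848207
  sinθ=0.388076, cosθ=0.921627
  F = (M+m)·ẍ + m·l·cosθ·θ̈ − m·l·sinθ·θ̇² = -15.587187 + 1.204646 − 0.210590 = -14.593132

F_0 = -1.485870 N
F_1 = -9.371119 N
F_2 = -4.503594 N
F_3 = -14.593132 N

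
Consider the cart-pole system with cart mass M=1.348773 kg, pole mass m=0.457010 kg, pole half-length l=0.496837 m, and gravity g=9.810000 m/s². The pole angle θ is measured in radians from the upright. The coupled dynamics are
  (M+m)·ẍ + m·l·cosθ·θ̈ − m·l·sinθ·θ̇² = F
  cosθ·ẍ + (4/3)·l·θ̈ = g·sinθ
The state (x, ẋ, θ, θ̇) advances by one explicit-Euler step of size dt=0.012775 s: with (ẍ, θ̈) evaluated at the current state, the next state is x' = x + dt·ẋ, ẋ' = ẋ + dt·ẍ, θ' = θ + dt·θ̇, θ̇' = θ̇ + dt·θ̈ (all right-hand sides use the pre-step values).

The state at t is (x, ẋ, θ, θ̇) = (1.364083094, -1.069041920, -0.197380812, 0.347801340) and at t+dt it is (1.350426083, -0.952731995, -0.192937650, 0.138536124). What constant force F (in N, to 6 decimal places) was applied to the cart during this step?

F = 12.798922 N

ẍ = (ẋ'−ẋ)/dt = (-0.952731995−-1.069041920)/0.012775 = 9.104495
θ̈ = (θ̇'−θ̇)/dt = (0.138536124−0.347801340)/0.012775 = -16.380839
sinθ=-0.196102, cosθ=0.980584
F = (M+m)·ẍ + m·l·cosθ·θ̈ − m·l·sinθ·θ̇² = 16.440743 + -3.647207 − -0.005386 = 12.798922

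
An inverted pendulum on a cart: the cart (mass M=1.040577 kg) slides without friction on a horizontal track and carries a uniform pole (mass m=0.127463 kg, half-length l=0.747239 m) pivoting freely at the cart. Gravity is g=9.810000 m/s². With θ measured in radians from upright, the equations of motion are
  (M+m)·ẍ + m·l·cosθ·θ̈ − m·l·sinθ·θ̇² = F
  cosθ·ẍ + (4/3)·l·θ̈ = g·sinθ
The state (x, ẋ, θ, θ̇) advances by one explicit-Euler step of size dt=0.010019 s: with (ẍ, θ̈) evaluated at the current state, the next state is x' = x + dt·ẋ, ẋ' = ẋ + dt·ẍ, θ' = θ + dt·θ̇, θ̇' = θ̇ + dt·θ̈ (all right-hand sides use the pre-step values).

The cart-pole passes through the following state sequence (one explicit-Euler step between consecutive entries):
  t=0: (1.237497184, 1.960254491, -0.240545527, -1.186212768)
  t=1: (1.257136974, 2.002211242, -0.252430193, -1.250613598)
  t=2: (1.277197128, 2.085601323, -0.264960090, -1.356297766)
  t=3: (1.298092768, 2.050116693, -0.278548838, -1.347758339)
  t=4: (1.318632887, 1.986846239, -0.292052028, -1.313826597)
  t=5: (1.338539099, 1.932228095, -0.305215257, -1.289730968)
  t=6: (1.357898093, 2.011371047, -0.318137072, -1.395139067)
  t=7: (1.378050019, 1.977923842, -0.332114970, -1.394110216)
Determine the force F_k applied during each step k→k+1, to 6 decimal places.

step 0→1:
  ẍ = (ẋ'−ẋ)/dt = (2.002211242−1.960254491)/0.010019 = 4.187718
  θ̈ = (θ̇'−θ̇)/dt = (-1.250613598−-1.186212768)/0.010019 = -6.427870
  sinθ=-0.238232, cosθ=0.971208
  F = (M+m)·ẍ + m·l·cosθ·θ̈ − m·l·sinθ·θ̇² = 4.891423 + -0.594597 − -0.031928 = 4.328753
step 1→2:
  ẍ = (ẋ'−ẋ)/dt = (2.085601323−2.002211242)/0.010019 = 8.323194
  θ̈ = (θ̇'−θ̇)/dt = (-1.356297766−-1.250613598)/0.010019 = -10.548375
  sinθ=-0.249758, cosθ=0.968308
  F = (M+m)·ẍ + m·l·cosθ·θ̈ − m·l·sinθ·θ̇² = 9.721824 + -0.972843 − -0.037206 = 8.786186
step 2→3:
  ẍ = (ẋ'−ẋ)/dt = (2.050116693−2.085601323)/0.010019 = -3.541734
  θ̈ = (θ̇'−θ̇)/dt = (-1.347758339−-1.356297766)/0.010019 = 0.852323
  sinθ=-0.261871, cosθ=0.965103
  F = (M+m)·ẍ + m·l·cosθ·θ̈ − m·l·sinθ·θ̇² = -4.136887 + 0.078347 − -0.045882 = -4.012658
step 3→4:
  ẍ = (ẋ'−ẋ)/dt = (1.986846239−2.050116693)/0.010019 = -6.315047
  θ̈ = (θ̇'−θ̇)/dt = (-1.313826597−-1.347758339)/0.010019 = 3.386739
  sinθ=-0.274961, cosθ=0.961455
  F = (M+m)·ẍ + m·l·cosθ·θ̈ − m·l·sinθ·θ̇² = -7.376227 + 0.310138 − -0.047571 = -7.018519
step 4→5:
  ẍ = (ẋ'−ẋ)/dt = (1.932228095−1.986846239)/0.010019 = -5.451457
  θ̈ = (θ̇'−θ̇)/dt = (-1.289730968−-1.313826597)/0.010019 = 2.404993
  sinθ=-0.287918, cosθ=0.957655
  F = (M+m)·ẍ + m·l·cosθ·θ̈ − m·l·sinθ·θ̇² = -6.367519 + 0.219365 − -0.047336 = -6.100819
step 5→6:
  ẍ = (ẋ'−ẋ)/dt = (2.011371047−1.932228095)/0.010019 = 7.899287
  θ̈ = (θ̇'−θ̇)/dt = (-1.395139067−-1.289730968)/0.010019 = -10.520820
  sinθ=-0.300498, cosθ=0.953782
  F = (M+m)·ẍ + m·l·cosθ·θ̈ − m·l·sinθ·θ̇² = 9.226683 + -0.955746 − -0.047608 = 8.318545
step 6→7:
  ẍ = (ẋ'−ẋ)/dt = (1.977923842−2.011371047)/0.010019 = -3.338378
  θ̈ = (θ̇'−θ̇)/dt = (-1.394110216−-1.395139067)/0.010019 = 0.102690
  sinθ=-0.312798, cosθ=0.949820
  F = (M+m)·ẍ + m·l·cosθ·θ̈ − m·l·sinθ·θ̇² = -3.899358 + 0.009290 − -0.057989 = -3.832080

F_0 = 4.328753 N
F_1 = 8.786186 N
F_2 = -4.012658 N
F_3 = -7.018519 N
F_4 = -6.100819 N
F_5 = 8.318545 N
F_6 = -3.832080 N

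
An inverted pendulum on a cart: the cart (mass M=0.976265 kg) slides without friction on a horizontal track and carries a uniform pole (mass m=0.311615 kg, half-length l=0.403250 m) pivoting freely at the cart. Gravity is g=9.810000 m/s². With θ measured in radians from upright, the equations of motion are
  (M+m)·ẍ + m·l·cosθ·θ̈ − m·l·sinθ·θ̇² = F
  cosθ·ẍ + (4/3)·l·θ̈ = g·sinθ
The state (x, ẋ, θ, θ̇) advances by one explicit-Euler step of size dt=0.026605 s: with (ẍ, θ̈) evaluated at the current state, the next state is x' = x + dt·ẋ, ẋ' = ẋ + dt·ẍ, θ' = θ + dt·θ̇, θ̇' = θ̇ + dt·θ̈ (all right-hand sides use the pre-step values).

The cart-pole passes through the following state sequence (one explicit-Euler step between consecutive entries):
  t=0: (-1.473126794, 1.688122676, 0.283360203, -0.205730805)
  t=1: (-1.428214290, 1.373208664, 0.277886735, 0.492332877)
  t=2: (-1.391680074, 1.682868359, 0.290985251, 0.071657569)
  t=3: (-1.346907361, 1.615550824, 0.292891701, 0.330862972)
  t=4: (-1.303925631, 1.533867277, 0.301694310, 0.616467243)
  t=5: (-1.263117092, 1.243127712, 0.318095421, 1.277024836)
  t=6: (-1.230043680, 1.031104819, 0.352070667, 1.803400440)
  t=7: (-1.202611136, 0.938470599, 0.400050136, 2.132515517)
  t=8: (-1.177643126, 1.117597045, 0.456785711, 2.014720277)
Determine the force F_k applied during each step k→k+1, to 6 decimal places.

step 0→1:
  ẍ = (ẋ'−ẋ)/dt = (1.373208664−1.688122676)/0.026605 = -11.836648
  θ̈ = (θ̇'−θ̇)/dt = (0.492332877−-0.205730805)/0.026605 = 26.238064
  sinθ=0.279583, cosθ=0.960121
  F = (M+m)·ẍ + m·l·cosθ·θ̈ − m·l·sinθ·θ̇² = -15.244182 + 3.165561 − 0.001487 = -12.080108
step 1→2:
  ẍ = (ẋ'−ẋ)/dt = (1.682868359−1.373208664)/0.026605 = 11.639154
  θ̈ = (θ̇'−θ̇)/dt = (0.071657569−0.492332877)/0.026605 = -15.811889
  sinθ=0.274324, cosθ=0.961637
  F = (M+m)·ẍ + m·l·cosθ·θ̈ − m·l·sinθ·θ̇² = 14.989834 + -1.910679 − 0.008356 = 13.070799
step 2→3:
  ẍ = (ẋ'−ẋ)/dt = (1.615550824−1.682868359)/0.026605 = -2.530259
  θ̈ = (θ̇'−θ̇)/dt = (0.330862972−0.071657569)/0.026605 = 9.742733
  sinθ=0.286896, cosθ=0.957962
  F = (M+m)·ẍ + m·l·cosθ·θ̈ − m·l·sinθ·θ̇² = -3.258670 + 1.172794 − 0.000185 = -2.086061
step 3→4:
  ẍ = (ẋ'−ẋ)/dt = (1.533867277−1.615550824)/0.026605 = -3.070233
  θ̈ = (θ̇'−θ̇)/dt = (0.616467243−0.330862972)/0.026605 = 10.734985
  sinθ=0.288722, cosθ=0.957413
  F = (M+m)·ẍ + m·l·cosθ·θ̈ − m·l·sinθ·θ̇² = -3.954092 + 1.291497 − 0.003972 = -2.666566
step 4→5:
  ẍ = (ẋ'−ẋ)/dt = (1.243127712−1.533867277)/0.026605 = -10.928005
  θ̈ = (θ̇'−θ̇)/dt = (1.277024836−0.616467243)/0.026605 = 24.828325
  sinθ=0.297138, cosθ=0.954834
  F = (M+m)·ẍ + m·l·cosθ·θ̈ − m·l·sinθ·θ̇² = -14.073959 + 2.978984 − 0.014190 = -11.109164
step 5→6:
  ẍ = (ẋ'−ẋ)/dt = (1.031104819−1.243127712)/0.026605 = -7.969287
  θ̈ = (θ̇'−θ̇)/dt = (1.803400440−1.277024836)/0.026605 = 19.784838
  sinθ=0.312758, cosθ=0.949833
  F = (M+m)·ẍ + m·l·cosθ·θ̈ − m·l·sinθ·θ̇² = -10.263486 + 2.361415 − 0.064091 = -7.966162
step 6→7:
  ẍ = (ẋ'−ẋ)/dt = (0.938470599−1.031104819)/0.026605 = -3.481835
  θ̈ = (θ̇'−θ̇)/dt = (2.132515517−1.803400440)/0.026605 = 12.370422
  sinθ=0.344842, cosθ=0.938661
  F = (M+m)·ẍ + m·l·cosθ·θ̈ − m·l·sinθ·θ̇² = -4.484186 + 1.459103 − 0.140928 = -3.166011
step 7→8:
  ẍ = (ẋ'−ẋ)/dt = (1.117597045−0.938470599)/0.026605 = 6.732811
  θ̈ = (θ̇'−θ̇)/dt = (2.014720277−2.132515517)/0.026605 = -4.427560
  sinθ=0.389465, cosθ=0.921041
  F = (M+m)·ẍ + m·l·cosθ·θ̈ − m·l·sinθ·θ̇² = 8.671053 + -0.512432 − 0.222559 = 7.936062

F_0 = -12.080108 N
F_1 = 13.070799 N
F_2 = -2.086061 N
F_3 = -2.666566 N
F_4 = -11.109164 N
F_5 = -7.966162 N
F_6 = -3.166011 N
F_7 = 7.936062 N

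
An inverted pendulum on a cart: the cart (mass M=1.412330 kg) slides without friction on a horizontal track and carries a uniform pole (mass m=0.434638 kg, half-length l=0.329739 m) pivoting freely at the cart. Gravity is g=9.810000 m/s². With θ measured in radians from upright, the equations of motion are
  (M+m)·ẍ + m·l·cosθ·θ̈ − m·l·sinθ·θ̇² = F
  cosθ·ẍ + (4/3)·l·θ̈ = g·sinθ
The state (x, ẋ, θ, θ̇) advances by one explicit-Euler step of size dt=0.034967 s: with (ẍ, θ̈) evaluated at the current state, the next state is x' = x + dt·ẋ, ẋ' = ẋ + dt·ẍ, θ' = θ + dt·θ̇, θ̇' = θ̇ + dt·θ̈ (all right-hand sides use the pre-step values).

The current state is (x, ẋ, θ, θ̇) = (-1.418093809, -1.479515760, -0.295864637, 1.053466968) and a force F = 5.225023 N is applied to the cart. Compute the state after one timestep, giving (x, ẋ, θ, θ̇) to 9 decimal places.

(-1.469828037, -1.342453818, -0.259028058, 0.527774363)

sinθ=-0.291567028, cosθ=0.956550400
temp = (F + m·l·θ̇²·sinθ)/(M+m) = (5.225023 + -0.046374396)/1.846968 = 2.803864823
θ̈ = (g·sinθ − cosθ·temp)/(l·(4/3 − m·cos²θ/(M+m))) = -15.033963590
ẍ = temp − m·l·θ̈·cosθ/(M+m) = 3.919751239
Euler: x'=-1.418093809+0.034967·-1.479515760=-1.469828037, ẋ'=-1.479515760+0.034967·3.919751239=-1.342453818
       θ'=-0.295864637+0.034967·1.053466968=-0.259028058, θ̇'=1.053466968+0.034967·-15.033963590=0.527774363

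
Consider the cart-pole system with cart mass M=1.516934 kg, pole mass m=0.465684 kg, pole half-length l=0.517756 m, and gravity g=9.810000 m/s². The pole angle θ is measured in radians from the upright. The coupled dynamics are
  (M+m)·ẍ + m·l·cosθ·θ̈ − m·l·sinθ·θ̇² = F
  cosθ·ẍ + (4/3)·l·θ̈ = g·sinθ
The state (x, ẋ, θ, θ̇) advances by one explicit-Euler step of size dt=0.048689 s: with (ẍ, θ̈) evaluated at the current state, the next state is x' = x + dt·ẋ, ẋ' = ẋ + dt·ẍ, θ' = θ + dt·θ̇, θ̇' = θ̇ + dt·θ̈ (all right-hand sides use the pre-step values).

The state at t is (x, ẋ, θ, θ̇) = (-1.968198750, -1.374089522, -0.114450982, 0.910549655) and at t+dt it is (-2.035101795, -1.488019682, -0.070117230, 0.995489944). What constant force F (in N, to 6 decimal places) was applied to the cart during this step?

F = -4.198534 N

ẍ = (ẋ'−ẋ)/dt = (-1.488019682−-1.374089522)/0.048689 = -2.339957
θ̈ = (θ̇'−θ̇)/dt = (0.995489944−0.910549655)/0.048689 = 1.744548
sinθ=-0.114201, cosθ=0.993458
F = (M+m)·ẍ + m·l·cosθ·θ̈ − m·l·sinθ·θ̇² = -4.639241 + 0.417877 − -0.022829 = -4.198534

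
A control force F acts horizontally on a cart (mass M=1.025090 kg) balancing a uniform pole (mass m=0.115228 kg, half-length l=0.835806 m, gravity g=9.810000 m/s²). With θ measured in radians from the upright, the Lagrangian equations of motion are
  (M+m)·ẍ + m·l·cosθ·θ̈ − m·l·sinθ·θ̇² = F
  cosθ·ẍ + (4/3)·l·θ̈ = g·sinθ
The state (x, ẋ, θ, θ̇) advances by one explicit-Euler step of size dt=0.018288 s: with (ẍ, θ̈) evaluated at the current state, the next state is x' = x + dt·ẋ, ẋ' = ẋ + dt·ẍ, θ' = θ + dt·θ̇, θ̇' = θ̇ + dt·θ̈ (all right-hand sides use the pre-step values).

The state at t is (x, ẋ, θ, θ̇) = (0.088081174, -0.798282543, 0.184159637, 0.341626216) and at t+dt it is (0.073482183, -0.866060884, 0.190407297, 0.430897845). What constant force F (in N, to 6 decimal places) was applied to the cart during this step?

ẍ = (ẋ'−ẋ)/dt = (-0.866060884−-0.798282543)/0.018288 = -3.706165
θ̈ = (θ̇'−θ̇)/dt = (0.430897845−0.341626216)/0.018288 = 4.881432
sinθ=0.183120, cosθ=0.983090
F = (M+m)·ẍ + m·l·cosθ·θ̈ − m·l·sinθ·θ̇² = -4.226206 + 0.462173 − 0.002058 = -3.766092

F = -3.766092 N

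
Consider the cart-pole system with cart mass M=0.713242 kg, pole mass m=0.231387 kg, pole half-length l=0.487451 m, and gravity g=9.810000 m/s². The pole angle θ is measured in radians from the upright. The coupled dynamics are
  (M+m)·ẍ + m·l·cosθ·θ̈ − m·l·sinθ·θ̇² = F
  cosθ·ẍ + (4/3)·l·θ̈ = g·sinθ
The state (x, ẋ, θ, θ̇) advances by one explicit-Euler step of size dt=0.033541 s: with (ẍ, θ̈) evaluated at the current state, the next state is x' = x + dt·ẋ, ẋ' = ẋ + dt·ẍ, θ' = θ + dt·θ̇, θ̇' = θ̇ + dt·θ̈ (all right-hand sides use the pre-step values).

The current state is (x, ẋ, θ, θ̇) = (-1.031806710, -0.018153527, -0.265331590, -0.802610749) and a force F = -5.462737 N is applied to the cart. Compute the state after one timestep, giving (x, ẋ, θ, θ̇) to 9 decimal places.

(-1.032415597, -0.234514088, -0.292251957, -0.614121087)

sinθ=-0.262229269, cosθ=0.965005601
temp = (F + m·l·θ̇²·sinθ)/(M+m) = (-5.462737 + -0.019052897)/0.944629 = -5.803114130
θ̈ = (g·sinθ − cosθ·temp)/(l·(4/3 − m·cos²θ/(M+m))) = 5.619679266
ẍ = temp − m·l·θ̈·cosθ/(M+m) = -6.450629394
Euler: x'=-1.031806710+0.033541·-0.018153527=-1.032415597, ẋ'=-0.018153527+0.033541·-6.450629394=-0.234514088
       θ'=-0.265331590+0.033541·-0.802610749=-0.292251957, θ̇'=-0.802610749+0.033541·5.619679266=-0.614121087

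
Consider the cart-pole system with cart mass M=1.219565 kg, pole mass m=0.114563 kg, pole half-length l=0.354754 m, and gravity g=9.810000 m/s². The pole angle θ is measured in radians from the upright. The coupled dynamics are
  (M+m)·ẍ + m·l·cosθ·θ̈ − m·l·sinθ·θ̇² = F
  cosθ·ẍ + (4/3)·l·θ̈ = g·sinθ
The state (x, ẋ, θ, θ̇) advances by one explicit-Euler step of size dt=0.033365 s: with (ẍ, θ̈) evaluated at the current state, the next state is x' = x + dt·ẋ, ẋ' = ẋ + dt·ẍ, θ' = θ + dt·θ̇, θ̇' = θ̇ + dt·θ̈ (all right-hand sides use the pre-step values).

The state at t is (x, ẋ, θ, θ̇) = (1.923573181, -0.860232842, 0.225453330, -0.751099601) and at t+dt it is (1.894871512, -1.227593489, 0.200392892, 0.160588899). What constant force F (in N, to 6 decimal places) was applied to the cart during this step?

ẍ = (ẋ'−ẋ)/dt = (-1.227593489−-0.860232842)/0.033365 = -11.010360
θ̈ = (θ̇'−θ̇)/dt = (0.160588899−-0.751099601)/0.033365 = 27.324697
sinθ=0.223548, cosθ=0.974693
F = (M+m)·ẍ + m·l·cosθ·θ̈ − m·l·sinθ·θ̇² = -14.689229 + 1.082418 − 0.005126 = -13.611937

F = -13.611937 N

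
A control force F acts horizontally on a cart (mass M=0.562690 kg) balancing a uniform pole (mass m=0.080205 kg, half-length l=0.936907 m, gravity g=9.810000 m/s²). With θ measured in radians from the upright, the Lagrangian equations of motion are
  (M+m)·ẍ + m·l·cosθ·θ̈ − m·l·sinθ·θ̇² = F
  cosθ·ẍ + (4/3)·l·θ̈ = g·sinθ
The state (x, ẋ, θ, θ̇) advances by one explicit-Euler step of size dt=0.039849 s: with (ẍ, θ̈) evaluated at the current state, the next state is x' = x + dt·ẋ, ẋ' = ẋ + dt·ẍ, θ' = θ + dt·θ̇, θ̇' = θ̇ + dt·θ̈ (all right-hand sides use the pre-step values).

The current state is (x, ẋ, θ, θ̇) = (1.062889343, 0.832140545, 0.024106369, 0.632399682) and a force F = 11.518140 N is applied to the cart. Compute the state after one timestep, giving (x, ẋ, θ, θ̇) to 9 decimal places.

(1.096049312, 1.618803728, 0.049306864, 0.010396721)

sinθ=0.024104034, cosθ=0.999709456
temp = (F + m·l·θ̇²·sinθ)/(M+m) = (11.518140 + 0.000724388)/0.642895 = 17.917178369
θ̈ = (g·sinθ − cosθ·temp)/(l·(4/3 − m·cos²θ/(M+m))) = -15.608997995
ẍ = temp − m·l·θ̈·cosθ/(M+m) = 19.741102224
Euler: x'=1.062889343+0.039849·0.832140545=1.096049312, ẋ'=0.832140545+0.039849·19.741102224=1.618803728
       θ'=0.024106369+0.039849·0.632399682=0.049306864, θ̇'=0.632399682+0.039849·-15.608997995=0.010396721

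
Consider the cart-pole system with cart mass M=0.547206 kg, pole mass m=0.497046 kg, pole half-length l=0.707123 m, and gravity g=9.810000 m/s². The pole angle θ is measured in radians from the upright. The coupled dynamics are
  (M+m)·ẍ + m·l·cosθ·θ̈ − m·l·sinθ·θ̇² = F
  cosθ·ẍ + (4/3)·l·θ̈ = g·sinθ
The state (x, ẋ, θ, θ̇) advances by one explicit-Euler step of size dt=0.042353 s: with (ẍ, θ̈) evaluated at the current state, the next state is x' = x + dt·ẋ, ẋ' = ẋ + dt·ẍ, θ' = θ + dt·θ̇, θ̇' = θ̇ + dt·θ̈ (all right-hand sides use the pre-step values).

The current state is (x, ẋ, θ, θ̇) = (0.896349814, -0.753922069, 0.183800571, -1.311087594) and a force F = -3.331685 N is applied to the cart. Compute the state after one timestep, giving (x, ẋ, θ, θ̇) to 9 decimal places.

sinθ=0.182767439, cosθ=0.983156174
temp = (F + m·l·θ̇²·sinθ)/(M+m) = (-3.331685 + 0.110421537)/1.044252 = -3.084756805
θ̈ = (g·sinθ − cosθ·temp)/(l·(4/3 − m·cos²θ/(M+m))) = 7.815032980
ẍ = temp − m·l·θ̈·cosθ/(M+m) = -5.670822521
Euler: x'=0.896349814+0.042353·-0.753922069=0.864418953, ẋ'=-0.753922069+0.042353·-5.670822521=-0.994098415
       θ'=0.183800571+0.042353·-1.311087594=0.128272078, θ̇'=-1.311087594+0.042353·7.815032980=-0.980097502

(0.864418953, -0.994098415, 0.128272078, -0.980097502)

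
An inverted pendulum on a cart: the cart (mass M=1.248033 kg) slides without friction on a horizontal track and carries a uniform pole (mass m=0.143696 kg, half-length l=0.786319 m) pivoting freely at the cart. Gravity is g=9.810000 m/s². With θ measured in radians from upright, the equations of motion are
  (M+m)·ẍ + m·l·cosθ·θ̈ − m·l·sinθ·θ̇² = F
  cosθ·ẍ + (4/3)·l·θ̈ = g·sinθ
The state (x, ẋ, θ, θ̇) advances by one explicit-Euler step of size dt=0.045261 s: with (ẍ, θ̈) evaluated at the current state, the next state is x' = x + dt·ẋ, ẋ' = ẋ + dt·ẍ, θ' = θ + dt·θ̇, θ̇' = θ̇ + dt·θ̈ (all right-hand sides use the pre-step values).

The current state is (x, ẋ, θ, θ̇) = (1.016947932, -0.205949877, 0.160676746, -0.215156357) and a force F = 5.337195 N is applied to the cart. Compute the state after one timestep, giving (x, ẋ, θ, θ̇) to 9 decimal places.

sinθ=0.159986272, cosθ=0.987119239
temp = (F + m·l·θ̇²·sinθ)/(M+m) = (5.337195 + 0.000836825)/1.391729 = 3.835539695
θ̈ = (g·sinθ − cosθ·temp)/(l·(4/3 − m·cos²θ/(M+m))) = -2.286839187
ẍ = temp − m·l·θ̈·cosθ/(M+m) = 4.018810807
Euler: x'=1.016947932+0.045261·-0.205949877=1.007626435, ẋ'=-0.205949877+0.045261·4.018810807=-0.024054481
       θ'=0.160676746+0.045261·-0.215156357=0.150938554, θ̇'=-0.215156357+0.045261·-2.286839187=-0.318660985

(1.007626435, -0.024054481, 0.150938554, -0.318660985)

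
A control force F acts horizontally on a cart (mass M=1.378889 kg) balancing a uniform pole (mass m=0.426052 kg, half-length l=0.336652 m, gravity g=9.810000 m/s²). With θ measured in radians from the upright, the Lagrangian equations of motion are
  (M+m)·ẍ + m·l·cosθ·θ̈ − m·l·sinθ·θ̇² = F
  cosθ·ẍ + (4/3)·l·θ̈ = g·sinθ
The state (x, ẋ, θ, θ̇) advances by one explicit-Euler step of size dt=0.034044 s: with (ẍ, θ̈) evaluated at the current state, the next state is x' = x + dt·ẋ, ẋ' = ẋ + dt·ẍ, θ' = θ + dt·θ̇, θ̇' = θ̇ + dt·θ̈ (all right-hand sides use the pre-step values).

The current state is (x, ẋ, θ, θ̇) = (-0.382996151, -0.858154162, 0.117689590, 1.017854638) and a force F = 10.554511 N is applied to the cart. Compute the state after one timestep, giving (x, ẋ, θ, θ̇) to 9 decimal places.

(-0.412211151, -0.624924058, 0.152341433, 0.589216674)

sinθ=0.117418095, cosθ=0.993082570
temp = (F + m·l·θ̇²·sinθ)/(M+m) = (10.554511 + 0.017448189)/1.804941 = 5.857232557
θ̈ = (g·sinθ − cosθ·temp)/(l·(4/3 − m·cos²θ/(M+m))) = -12.590705095
ẍ = temp − m·l·θ̈·cosθ/(M+m) = 6.850843140
Euler: x'=-0.382996151+0.034044·-0.858154162=-0.412211151, ẋ'=-0.858154162+0.034044·6.850843140=-0.624924058
       θ'=0.117689590+0.034044·1.017854638=0.152341433, θ̇'=1.017854638+0.034044·-12.590705095=0.589216674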